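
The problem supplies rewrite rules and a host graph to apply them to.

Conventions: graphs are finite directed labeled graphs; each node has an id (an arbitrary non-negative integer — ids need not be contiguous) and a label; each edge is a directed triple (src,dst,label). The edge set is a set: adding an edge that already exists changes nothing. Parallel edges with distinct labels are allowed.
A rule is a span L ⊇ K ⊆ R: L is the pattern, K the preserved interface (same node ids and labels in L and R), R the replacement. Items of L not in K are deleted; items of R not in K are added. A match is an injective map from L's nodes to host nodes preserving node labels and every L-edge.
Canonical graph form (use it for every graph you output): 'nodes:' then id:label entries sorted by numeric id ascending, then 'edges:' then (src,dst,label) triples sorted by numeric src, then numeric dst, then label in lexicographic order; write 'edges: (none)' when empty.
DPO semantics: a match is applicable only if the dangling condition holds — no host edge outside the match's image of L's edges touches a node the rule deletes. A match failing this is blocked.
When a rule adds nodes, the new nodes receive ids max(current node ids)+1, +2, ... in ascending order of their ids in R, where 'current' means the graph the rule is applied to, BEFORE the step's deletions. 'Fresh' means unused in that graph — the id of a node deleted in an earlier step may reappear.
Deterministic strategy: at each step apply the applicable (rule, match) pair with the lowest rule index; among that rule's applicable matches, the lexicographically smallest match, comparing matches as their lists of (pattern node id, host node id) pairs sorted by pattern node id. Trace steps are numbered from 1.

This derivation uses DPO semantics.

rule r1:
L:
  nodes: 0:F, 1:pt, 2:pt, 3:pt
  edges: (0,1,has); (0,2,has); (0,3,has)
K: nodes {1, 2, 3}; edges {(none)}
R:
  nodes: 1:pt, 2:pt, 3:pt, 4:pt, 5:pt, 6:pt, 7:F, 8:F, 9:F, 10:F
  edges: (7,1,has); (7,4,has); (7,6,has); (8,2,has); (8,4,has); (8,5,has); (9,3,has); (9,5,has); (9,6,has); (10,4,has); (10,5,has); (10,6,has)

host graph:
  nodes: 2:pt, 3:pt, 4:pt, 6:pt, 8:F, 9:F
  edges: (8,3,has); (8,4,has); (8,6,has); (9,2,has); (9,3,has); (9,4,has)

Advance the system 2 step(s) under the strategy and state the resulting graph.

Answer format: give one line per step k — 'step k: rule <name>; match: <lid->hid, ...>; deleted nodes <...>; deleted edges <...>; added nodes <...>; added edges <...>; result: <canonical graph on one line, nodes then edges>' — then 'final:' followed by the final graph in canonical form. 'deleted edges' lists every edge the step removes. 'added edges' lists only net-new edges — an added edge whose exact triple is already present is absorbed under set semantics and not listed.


step 1: rule r1; match: 0->8, 1->3, 2->4, 3->6; deleted nodes 8; deleted edges (8,3,has); (8,4,has); (8,6,has); added nodes 10, 11, 12, 13, 14, 15, 16; added edges (13,3,has); (13,10,has); (13,12,has); (14,4,has); (14,10,has); (14,11,has); (15,6,has); (15,11,has); (15,12,has); (16,10,has); (16,11,has); (16,12,has); result: nodes: 2:pt, 3:pt, 4:pt, 6:pt, 9:F, 10:pt, 11:pt, 12:pt, 13:F, 14:F, 15:F, 16:F edges: (9,2,has); (9,3,has); (9,4,has); (13,3,has); (13,10,has); (13,12,has); (14,4,has); (14,10,has); (14,11,has); (15,6,has); (15,11,has); (15,12,has); (16,10,has); (16,11,has); (16,12,has)
step 2: rule r1; match: 0->9, 1->2, 2->3, 3->4; deleted nodes 9; deleted edges (9,2,has); (9,3,has); (9,4,has); added nodes 17, 18, 19, 20, 21, 22, 23; added edges (20,2,has); (20,17,has); (20,19,has); (21,3,has); (21,17,has); (21,18,has); (22,4,has); (22,18,has); (22,19,has); (23,17,has); (23,18,has); (23,19,has); result: nodes: 2:pt, 3:pt, 4:pt, 6:pt, 10:pt, 11:pt, 12:pt, 13:F, 14:F, 15:F, 16:F, 17:pt, 18:pt, 19:pt, 20:F, 21:F, 22:F, 23:F edges: (13,3,has); (13,10,has); (13,12,has); (14,4,has); (14,10,has); (14,11,has); (15,6,has); (15,11,has); (15,12,has); (16,10,has); (16,11,has); (16,12,has); (20,2,has); (20,17,has); (20,19,has); (21,3,has); (21,17,has); (21,18,has); (22,4,has); (22,18,has); (22,19,has); (23,17,has); (23,18,has); (23,19,has)
final:
nodes: 2:pt, 3:pt, 4:pt, 6:pt, 10:pt, 11:pt, 12:pt, 13:F, 14:F, 15:F, 16:F, 17:pt, 18:pt, 19:pt, 20:F, 21:F, 22:F, 23:F
edges: (13,3,has); (13,10,has); (13,12,has); (14,4,has); (14,10,has); (14,11,has); (15,6,has); (15,11,has); (15,12,has); (16,10,has); (16,11,has); (16,12,has); (20,2,has); (20,17,has); (20,19,has); (21,3,has); (21,17,has); (21,18,has); (22,4,has); (22,18,has); (22,19,has); (23,17,has); (23,18,has); (23,19,has)


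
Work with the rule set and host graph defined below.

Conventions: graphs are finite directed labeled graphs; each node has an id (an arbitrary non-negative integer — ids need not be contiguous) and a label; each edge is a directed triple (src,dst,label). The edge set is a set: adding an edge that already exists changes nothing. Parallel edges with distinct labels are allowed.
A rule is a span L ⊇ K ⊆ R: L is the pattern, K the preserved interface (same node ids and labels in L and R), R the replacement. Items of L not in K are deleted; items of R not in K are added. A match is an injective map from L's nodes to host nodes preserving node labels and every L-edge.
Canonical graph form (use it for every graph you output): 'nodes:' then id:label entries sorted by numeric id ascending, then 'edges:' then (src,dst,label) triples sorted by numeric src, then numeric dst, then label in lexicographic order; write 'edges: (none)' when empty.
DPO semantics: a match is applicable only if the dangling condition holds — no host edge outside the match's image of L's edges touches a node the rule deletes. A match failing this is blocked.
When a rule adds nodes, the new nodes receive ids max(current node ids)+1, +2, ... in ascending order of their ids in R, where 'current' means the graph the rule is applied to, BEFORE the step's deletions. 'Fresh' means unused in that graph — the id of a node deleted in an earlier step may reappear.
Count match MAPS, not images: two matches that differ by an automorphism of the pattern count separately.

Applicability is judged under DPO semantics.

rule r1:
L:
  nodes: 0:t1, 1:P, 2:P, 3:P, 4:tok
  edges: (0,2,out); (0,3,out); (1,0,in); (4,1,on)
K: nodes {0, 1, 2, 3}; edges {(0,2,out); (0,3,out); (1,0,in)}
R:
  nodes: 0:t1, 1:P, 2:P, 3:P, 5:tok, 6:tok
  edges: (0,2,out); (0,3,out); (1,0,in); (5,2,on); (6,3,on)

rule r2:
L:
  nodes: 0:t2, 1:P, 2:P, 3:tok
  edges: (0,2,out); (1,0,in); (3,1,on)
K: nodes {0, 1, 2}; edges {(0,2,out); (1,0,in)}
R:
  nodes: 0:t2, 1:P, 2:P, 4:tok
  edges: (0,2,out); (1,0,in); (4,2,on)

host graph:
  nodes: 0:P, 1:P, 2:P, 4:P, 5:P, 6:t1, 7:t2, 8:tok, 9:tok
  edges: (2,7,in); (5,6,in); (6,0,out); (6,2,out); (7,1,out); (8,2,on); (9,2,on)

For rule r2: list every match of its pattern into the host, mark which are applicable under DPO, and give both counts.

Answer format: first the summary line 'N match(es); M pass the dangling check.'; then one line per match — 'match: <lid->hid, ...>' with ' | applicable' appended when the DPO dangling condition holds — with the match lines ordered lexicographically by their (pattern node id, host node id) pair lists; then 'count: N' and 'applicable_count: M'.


2 match(es); 2 pass the dangling check.
match: 0->7, 1->2, 2->1, 3->8 | applicable
match: 0->7, 1->2, 2->1, 3->9 | applicable
count: 2
applicable_count: 2


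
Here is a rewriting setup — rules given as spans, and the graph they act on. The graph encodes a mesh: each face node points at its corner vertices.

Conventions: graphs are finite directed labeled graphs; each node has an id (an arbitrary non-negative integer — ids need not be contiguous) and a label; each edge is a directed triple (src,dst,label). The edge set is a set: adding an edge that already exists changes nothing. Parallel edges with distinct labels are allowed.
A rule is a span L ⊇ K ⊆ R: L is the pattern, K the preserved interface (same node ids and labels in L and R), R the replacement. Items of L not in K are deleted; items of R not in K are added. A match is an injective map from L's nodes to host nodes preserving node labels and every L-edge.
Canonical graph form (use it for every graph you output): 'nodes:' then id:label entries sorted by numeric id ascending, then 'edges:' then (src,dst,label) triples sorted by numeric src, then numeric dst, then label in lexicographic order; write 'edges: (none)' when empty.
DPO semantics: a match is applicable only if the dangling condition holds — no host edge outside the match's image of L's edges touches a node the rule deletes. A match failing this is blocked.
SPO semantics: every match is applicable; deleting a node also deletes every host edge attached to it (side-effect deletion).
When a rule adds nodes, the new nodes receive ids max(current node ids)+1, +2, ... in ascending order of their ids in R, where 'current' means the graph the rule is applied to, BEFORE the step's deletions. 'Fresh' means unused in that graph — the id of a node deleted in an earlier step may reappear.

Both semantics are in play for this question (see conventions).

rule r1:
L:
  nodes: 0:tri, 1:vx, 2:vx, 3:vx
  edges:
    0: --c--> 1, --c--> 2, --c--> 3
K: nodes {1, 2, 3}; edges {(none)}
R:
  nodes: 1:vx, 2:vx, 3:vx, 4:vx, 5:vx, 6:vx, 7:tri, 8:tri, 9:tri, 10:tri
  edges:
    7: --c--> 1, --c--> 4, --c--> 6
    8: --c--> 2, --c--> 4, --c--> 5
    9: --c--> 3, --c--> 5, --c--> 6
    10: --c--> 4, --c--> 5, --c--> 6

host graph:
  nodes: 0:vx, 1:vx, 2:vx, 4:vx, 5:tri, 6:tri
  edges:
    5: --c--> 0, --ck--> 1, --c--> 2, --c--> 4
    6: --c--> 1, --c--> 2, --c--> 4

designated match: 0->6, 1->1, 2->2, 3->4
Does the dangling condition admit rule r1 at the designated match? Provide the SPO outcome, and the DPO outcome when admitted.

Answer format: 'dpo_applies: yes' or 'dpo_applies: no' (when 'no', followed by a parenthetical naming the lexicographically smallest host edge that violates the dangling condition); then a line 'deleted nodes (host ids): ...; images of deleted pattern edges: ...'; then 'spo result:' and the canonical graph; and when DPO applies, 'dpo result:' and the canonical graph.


dpo_applies: yes
deleted nodes (host ids): 6; images of deleted pattern edges: (6,1,c); (6,2,c); (6,4,c)
spo result:
nodes: 0:vx, 1:vx, 2:vx, 4:vx, 5:tri, 7:vx, 8:vx, 9:vx, 10:tri, 11:tri, 12:tri, 13:tri
edges: (5,0,c); (5,1,ck); (5,2,c); (5,4,c); (10,1,c); (10,7,c); (10,9,c); (11,2,c); (11,7,c); (11,8,c); (12,4,c); (12,8,c); (12,9,c); (13,7,c); (13,8,c); (13,9,c)
dpo result:
nodes: 0:vx, 1:vx, 2:vx, 4:vx, 5:tri, 7:vx, 8:vx, 9:vx, 10:tri, 11:tri, 12:tri, 13:tri
edges: (5,0,c); (5,1,ck); (5,2,c); (5,4,c); (10,1,c); (10,7,c); (10,9,c); (11,2,c); (11,7,c); (11,8,c); (12,4,c); (12,8,c); (12,9,c); (13,7,c); (13,8,c); (13,9,c)


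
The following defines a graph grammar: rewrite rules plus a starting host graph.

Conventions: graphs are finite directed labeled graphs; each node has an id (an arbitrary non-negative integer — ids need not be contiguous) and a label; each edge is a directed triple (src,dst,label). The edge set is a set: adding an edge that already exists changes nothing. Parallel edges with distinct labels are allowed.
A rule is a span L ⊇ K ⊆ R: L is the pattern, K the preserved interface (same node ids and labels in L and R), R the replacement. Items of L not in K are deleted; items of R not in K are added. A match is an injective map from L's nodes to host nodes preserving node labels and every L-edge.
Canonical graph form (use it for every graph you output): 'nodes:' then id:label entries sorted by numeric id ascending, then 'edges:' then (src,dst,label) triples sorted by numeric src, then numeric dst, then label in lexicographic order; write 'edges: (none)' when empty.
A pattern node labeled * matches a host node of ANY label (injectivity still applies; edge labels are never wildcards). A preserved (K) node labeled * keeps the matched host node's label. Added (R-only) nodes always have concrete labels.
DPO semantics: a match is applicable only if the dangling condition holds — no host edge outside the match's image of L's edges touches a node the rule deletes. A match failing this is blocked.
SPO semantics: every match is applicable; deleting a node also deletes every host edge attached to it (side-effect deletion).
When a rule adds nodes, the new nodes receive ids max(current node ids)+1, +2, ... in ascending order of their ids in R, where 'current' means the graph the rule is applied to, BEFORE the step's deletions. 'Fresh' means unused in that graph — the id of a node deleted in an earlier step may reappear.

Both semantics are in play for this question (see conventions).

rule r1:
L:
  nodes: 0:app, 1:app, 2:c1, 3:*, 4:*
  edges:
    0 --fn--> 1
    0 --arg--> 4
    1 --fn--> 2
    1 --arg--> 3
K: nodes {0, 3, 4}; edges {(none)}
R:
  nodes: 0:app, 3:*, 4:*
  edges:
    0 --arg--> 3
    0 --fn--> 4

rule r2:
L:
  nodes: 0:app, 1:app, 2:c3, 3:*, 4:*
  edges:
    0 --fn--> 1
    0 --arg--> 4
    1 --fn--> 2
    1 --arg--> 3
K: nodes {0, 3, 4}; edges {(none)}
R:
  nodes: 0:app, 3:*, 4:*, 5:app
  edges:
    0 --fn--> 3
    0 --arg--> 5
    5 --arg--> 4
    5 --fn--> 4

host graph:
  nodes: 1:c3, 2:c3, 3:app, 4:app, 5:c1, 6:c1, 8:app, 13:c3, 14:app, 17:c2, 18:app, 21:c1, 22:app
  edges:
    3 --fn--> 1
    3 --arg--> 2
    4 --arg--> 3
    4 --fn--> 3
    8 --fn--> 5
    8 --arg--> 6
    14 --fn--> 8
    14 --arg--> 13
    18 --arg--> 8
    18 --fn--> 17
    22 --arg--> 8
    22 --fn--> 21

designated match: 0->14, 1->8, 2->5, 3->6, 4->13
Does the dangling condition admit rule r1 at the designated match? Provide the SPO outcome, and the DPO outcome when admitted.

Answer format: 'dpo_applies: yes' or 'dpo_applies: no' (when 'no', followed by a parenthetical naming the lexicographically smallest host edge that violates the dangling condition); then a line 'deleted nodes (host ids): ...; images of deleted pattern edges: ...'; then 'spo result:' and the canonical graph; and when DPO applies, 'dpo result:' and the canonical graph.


dpo_applies: no
(the rule deletes node 8, which keeps host edge (18,8,arg) outside the match image — the dangling condition fails, DPO blocks; SPO proceeds and side-deletes such edges)
deleted nodes (host ids): 5, 8; images of deleted pattern edges: (8,5,fn); (8,6,arg); (14,8,fn); (14,13,arg)
spo result:
nodes: 1:c3, 2:c3, 3:app, 4:app, 6:c1, 13:c3, 14:app, 17:c2, 18:app, 21:c1, 22:app
edges: (3,1,fn); (3,2,arg); (4,3,arg); (4,3,fn); (14,6,arg); (14,13,fn); (18,17,fn); (22,21,fn)


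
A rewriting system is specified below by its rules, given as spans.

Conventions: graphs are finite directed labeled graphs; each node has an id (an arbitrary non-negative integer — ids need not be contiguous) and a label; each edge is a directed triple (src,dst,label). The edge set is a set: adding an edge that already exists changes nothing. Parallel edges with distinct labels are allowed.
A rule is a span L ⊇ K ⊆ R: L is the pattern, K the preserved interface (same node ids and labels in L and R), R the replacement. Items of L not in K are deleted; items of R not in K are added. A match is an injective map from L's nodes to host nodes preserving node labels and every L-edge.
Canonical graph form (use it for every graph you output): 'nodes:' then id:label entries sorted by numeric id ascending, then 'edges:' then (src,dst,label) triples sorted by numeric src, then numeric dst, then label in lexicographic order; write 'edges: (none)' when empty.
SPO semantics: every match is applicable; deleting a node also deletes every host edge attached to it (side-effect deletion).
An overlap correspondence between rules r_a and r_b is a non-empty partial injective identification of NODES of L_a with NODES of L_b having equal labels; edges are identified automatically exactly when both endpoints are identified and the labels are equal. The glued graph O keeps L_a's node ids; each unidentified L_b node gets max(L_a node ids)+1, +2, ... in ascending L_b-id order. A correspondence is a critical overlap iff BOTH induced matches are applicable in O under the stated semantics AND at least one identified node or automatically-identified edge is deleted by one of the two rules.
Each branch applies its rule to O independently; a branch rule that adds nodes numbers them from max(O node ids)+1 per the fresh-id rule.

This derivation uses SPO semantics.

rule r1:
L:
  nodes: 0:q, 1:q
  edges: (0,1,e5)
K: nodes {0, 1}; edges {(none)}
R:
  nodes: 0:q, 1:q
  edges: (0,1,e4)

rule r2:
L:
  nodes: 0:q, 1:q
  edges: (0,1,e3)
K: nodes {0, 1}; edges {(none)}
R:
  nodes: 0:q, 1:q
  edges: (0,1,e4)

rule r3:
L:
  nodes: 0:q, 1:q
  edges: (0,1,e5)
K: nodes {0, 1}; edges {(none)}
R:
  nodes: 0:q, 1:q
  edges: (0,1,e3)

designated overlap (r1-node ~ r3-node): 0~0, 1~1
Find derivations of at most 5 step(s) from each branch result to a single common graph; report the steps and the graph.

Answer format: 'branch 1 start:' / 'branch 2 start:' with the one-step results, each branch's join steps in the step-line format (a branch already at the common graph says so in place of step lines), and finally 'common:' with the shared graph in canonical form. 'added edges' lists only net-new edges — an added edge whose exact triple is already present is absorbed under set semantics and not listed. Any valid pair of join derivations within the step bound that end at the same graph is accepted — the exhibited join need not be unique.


branch 1 start:
nodes: 0:q, 1:q
edges: (0,1,e4)
branch 2 start:
nodes: 0:q, 1:q
edges: (0,1,e3)
branch 1: already at the common graph (0 steps)
branch 2 step 1: rule r2; match: 0->0, 1->1; deleted nodes (none); deleted edges (0,1,e3); added nodes (none); added edges (0,1,e4); result: nodes: 0:q, 1:q edges: (0,1,e4)
common:
nodes: 0:q, 1:q
edges: (0,1,e4)


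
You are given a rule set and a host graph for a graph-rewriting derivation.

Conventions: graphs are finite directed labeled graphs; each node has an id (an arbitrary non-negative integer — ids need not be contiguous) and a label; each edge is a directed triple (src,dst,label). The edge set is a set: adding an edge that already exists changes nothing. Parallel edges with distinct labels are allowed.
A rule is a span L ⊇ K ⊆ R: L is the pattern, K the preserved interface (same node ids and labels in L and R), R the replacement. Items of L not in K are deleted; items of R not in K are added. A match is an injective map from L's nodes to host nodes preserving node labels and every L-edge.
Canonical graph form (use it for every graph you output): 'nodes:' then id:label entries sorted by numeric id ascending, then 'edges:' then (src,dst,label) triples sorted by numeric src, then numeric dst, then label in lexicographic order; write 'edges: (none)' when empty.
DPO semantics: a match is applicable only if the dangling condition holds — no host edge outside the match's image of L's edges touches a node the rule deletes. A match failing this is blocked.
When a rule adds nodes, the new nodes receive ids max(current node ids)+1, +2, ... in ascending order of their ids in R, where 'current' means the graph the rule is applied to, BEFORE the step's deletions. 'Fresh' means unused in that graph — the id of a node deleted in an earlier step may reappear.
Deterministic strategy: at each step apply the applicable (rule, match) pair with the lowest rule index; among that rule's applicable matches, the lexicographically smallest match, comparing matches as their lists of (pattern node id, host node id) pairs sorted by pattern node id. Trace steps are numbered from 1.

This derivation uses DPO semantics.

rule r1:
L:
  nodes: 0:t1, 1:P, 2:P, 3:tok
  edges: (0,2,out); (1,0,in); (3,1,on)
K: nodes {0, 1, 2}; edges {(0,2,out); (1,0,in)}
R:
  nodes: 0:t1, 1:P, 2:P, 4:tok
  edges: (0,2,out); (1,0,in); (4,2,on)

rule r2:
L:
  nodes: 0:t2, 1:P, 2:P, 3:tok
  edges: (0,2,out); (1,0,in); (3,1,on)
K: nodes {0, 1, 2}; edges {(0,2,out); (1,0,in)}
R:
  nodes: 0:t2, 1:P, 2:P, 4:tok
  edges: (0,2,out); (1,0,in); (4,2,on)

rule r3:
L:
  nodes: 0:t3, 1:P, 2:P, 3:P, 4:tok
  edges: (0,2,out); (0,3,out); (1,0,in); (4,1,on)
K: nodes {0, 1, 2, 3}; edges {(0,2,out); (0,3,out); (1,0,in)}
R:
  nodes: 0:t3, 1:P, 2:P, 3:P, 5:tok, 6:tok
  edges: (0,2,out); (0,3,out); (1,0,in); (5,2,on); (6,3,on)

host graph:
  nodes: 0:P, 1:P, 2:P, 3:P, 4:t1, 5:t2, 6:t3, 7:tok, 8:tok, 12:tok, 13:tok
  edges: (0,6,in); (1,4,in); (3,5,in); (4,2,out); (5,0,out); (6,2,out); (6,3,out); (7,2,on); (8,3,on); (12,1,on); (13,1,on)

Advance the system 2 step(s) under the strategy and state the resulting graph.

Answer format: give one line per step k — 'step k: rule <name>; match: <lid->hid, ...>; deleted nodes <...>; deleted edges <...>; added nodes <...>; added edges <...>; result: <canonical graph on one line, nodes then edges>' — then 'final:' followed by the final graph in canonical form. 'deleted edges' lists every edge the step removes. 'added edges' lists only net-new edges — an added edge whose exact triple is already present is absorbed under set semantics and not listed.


step 1: rule r1; match: 0->4, 1->1, 2->2, 3->12; deleted nodes 12; deleted edges (12,1,on); added nodes 14; added edges (14,2,on); result: nodes: 0:P, 1:P, 2:P, 3:P, 4:t1, 5:t2, 6:t3, 7:tok, 8:tok, 13:tok, 14:tok edges: (0,6,in); (1,4,in); (3,5,in); (4,2,out); (5,0,out); (6,2,out); (6,3,out); (7,2,on); (8,3,on); (13,1,on); (14,2,on)
step 2: rule r1; match: 0->4, 1->1, 2->2, 3->13; deleted nodes 13; deleted edges (13,1,on); added nodes 15; added edges (15,2,on); result: nodes: 0:P, 1:P, 2:P, 3:P, 4:t1, 5:t2, 6:t3, 7:tok, 8:tok, 14:tok, 15:tok edges: (0,6,in); (1,4,in); (3,5,in); (4,2,out); (5,0,out); (6,2,out); (6,3,out); (7,2,on); (8,3,on); (14,2,on); (15,2,on)
final:
nodes: 0:P, 1:P, 2:P, 3:P, 4:t1, 5:t2, 6:t3, 7:tok, 8:tok, 14:tok, 15:tok
edges: (0,6,in); (1,4,in); (3,5,in); (4,2,out); (5,0,out); (6,2,out); (6,3,out); (7,2,on); (8,3,on); (14,2,on); (15,2,on)


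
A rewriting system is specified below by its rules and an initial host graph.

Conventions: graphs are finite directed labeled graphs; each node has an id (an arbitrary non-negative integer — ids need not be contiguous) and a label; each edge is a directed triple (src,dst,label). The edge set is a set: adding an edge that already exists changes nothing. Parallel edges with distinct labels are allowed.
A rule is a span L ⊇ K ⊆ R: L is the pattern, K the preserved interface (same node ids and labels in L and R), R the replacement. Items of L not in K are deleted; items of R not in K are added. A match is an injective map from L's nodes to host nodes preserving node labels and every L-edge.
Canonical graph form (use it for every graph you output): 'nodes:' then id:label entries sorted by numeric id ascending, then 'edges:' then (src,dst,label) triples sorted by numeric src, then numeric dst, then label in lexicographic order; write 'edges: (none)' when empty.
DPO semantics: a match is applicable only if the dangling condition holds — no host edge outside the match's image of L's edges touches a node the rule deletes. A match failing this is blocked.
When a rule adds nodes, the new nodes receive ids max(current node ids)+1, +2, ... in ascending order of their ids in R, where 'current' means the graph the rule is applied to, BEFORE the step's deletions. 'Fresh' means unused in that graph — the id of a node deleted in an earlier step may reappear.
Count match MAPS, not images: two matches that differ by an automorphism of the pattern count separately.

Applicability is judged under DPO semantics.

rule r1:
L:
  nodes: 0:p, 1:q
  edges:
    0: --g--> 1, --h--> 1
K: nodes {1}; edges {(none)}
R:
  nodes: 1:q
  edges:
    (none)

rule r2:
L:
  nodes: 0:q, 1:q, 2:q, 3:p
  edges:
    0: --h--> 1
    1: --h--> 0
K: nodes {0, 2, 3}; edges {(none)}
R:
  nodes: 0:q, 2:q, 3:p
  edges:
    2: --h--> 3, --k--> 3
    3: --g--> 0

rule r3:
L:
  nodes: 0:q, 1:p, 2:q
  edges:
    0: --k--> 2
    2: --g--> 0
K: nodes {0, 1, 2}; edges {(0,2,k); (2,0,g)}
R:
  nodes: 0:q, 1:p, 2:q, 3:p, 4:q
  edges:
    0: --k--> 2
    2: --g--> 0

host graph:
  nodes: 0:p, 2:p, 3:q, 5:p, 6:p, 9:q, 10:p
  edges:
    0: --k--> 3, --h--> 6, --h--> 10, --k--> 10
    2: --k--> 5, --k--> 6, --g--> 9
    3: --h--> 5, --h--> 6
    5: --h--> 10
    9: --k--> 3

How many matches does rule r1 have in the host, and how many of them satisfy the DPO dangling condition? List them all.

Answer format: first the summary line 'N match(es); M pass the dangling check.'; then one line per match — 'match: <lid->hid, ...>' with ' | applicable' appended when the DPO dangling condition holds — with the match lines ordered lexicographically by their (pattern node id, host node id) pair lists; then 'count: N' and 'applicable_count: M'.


0 match(es); 0 pass the dangling check.
count: 0
applicable_count: 0


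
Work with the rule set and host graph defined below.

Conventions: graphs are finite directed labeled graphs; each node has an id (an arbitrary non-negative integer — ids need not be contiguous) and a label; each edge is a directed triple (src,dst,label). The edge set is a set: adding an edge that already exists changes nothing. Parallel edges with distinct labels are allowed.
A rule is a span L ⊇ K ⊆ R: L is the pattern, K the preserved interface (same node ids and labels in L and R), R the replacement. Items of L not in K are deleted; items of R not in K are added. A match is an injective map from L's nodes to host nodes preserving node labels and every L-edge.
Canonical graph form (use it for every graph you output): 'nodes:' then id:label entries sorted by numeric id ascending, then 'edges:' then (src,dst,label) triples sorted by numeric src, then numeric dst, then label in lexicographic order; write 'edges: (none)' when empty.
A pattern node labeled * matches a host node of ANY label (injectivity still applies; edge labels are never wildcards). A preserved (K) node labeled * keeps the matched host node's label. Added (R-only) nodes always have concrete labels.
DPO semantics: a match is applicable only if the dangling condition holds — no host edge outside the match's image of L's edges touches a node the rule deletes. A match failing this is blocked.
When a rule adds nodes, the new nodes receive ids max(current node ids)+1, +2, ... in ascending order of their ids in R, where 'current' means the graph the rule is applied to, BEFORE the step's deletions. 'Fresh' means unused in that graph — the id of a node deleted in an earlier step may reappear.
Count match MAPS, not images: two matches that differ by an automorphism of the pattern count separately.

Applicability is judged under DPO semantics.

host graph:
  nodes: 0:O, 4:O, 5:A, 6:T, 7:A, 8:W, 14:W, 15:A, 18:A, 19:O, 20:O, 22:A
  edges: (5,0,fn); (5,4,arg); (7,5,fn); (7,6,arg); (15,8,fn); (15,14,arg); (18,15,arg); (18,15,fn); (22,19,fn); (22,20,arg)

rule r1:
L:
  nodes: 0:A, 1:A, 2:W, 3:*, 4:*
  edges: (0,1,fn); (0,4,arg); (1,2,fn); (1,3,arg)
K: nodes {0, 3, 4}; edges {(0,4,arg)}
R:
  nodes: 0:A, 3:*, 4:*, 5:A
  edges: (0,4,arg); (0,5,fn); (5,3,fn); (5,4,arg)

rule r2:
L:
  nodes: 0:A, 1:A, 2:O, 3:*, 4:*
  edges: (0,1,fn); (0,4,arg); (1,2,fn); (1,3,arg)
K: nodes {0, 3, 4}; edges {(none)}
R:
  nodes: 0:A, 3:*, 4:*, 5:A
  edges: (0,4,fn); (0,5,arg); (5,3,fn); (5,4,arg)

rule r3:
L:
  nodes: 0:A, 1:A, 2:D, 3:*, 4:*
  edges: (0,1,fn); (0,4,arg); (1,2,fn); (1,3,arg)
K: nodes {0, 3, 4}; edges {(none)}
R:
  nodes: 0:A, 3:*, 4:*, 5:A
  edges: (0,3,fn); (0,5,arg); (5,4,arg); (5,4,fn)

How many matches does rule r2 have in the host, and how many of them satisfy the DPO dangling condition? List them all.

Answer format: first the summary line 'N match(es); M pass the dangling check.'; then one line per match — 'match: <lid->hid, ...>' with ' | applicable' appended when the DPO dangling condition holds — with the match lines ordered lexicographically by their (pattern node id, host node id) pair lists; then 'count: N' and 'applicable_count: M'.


1 match(es); 1 pass the dangling check.
match: 0->7, 1->5, 2->0, 3->4, 4->6 | applicable
count: 1
applicable_count: 1


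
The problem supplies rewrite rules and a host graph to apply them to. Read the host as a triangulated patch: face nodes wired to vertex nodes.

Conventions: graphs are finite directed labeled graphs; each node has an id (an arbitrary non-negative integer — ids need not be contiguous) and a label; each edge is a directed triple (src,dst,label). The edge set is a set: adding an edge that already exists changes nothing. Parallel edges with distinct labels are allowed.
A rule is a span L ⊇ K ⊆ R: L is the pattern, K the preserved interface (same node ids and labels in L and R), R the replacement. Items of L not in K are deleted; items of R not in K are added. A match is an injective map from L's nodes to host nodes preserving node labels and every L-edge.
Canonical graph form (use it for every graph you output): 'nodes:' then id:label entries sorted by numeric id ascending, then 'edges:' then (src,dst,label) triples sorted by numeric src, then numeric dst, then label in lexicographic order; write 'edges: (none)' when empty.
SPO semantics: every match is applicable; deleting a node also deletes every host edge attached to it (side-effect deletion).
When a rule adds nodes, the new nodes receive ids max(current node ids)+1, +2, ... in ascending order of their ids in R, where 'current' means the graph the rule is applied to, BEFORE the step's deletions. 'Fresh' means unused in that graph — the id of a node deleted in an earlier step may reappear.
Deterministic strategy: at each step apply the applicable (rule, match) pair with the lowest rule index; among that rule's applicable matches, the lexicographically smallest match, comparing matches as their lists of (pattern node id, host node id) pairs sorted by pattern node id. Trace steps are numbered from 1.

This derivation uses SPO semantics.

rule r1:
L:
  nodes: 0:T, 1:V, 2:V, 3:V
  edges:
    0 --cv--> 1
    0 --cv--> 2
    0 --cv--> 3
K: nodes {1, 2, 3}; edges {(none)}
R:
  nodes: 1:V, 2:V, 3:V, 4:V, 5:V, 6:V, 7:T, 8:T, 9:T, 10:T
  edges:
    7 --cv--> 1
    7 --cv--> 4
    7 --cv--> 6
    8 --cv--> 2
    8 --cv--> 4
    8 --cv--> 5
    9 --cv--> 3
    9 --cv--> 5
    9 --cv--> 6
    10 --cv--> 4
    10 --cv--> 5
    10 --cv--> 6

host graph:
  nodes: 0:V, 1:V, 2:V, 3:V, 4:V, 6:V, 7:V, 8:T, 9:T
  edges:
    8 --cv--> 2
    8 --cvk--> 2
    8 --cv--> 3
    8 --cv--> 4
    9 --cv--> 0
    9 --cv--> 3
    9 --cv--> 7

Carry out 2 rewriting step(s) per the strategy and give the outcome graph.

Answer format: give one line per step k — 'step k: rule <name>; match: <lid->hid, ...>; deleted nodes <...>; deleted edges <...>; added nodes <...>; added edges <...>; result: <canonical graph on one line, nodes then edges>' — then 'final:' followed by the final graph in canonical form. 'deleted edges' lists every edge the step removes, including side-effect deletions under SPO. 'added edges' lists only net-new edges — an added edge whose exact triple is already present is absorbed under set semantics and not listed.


step 1: rule r1; match: 0->8, 1->2, 2->3, 3->4; deleted nodes 8; deleted edges (8,2,cv); (8,2,cvk); (8,3,cv); (8,4,cv); added nodes 10, 11, 12, 13, 14, 15, 16; added edges (13,2,cv); (13,10,cv); (13,12,cv); (14,3,cv); (14,10,cv); (14,11,cv); (15,4,cv); (15,11,cv); (15,12,cv); (16,10,cv); (16,11,cv); (16,12,cv); result: nodes: 0:V, 1:V, 2:V, 3:V, 4:V, 6:V, 7:V, 9:T, 10:V, 11:V, 12:V, 13:T, 14:T, 15:T, 16:T edges: (9,0,cv); (9,3,cv); (9,7,cv); (13,2,cv); (13,10,cv); (13,12,cv); (14,3,cv); (14,10,cv); (14,11,cv); (15,4,cv); (15,11,cv); (15,12,cv); (16,10,cv); (16,11,cv); (16,12,cv)
step 2: rule r1; match: 0->9, 1->0, 2->3, 3->7; deleted nodes 9; deleted edges (9,0,cv); (9,3,cv); (9,7,cv); added nodes 17, 18, 19, 20, 21, 22, 23; added edges (20,0,cv); (20,17,cv); (20,19,cv); (21,3,cv); (21,17,cv); (21,18,cv); (22,7,cv); (22,18,cv); (22,19,cv); (23,17,cv); (23,18,cv); (23,19,cv); result: nodes: 0:V, 1:V, 2:V, 3:V, 4:V, 6:V, 7:V, 10:V, 11:V, 12:V, 13:T, 14:T, 15:T, 16:T, 17:V, 18:V, 19:V, 20:T, 21:T, 22:T, 23:T edges: (13,2,cv); (13,10,cv); (13,12,cv); (14,3,cv); (14,10,cv); (14,11,cv); (15,4,cv); (15,11,cv); (15,12,cv); (16,10,cv); (16,11,cv); (16,12,cv); (20,0,cv); (20,17,cv); (20,19,cv); (21,3,cv); (21,17,cv); (21,18,cv); (22,7,cv); (22,18,cv); (22,19,cv); (23,17,cv); (23,18,cv); (23,19,cv)
final:
nodes: 0:V, 1:V, 2:V, 3:V, 4:V, 6:V, 7:V, 10:V, 11:V, 12:V, 13:T, 14:T, 15:T, 16:T, 17:V, 18:V, 19:V, 20:T, 21:T, 22:T, 23:T
edges: (13,2,cv); (13,10,cv); (13,12,cv); (14,3,cv); (14,10,cv); (14,11,cv); (15,4,cv); (15,11,cv); (15,12,cv); (16,10,cv); (16,11,cv); (16,12,cv); (20,0,cv); (20,17,cv); (20,19,cv); (21,3,cv); (21,17,cv); (21,18,cv); (22,7,cv); (22,18,cv); (22,19,cv); (23,17,cv); (23,18,cv); (23,19,cv)


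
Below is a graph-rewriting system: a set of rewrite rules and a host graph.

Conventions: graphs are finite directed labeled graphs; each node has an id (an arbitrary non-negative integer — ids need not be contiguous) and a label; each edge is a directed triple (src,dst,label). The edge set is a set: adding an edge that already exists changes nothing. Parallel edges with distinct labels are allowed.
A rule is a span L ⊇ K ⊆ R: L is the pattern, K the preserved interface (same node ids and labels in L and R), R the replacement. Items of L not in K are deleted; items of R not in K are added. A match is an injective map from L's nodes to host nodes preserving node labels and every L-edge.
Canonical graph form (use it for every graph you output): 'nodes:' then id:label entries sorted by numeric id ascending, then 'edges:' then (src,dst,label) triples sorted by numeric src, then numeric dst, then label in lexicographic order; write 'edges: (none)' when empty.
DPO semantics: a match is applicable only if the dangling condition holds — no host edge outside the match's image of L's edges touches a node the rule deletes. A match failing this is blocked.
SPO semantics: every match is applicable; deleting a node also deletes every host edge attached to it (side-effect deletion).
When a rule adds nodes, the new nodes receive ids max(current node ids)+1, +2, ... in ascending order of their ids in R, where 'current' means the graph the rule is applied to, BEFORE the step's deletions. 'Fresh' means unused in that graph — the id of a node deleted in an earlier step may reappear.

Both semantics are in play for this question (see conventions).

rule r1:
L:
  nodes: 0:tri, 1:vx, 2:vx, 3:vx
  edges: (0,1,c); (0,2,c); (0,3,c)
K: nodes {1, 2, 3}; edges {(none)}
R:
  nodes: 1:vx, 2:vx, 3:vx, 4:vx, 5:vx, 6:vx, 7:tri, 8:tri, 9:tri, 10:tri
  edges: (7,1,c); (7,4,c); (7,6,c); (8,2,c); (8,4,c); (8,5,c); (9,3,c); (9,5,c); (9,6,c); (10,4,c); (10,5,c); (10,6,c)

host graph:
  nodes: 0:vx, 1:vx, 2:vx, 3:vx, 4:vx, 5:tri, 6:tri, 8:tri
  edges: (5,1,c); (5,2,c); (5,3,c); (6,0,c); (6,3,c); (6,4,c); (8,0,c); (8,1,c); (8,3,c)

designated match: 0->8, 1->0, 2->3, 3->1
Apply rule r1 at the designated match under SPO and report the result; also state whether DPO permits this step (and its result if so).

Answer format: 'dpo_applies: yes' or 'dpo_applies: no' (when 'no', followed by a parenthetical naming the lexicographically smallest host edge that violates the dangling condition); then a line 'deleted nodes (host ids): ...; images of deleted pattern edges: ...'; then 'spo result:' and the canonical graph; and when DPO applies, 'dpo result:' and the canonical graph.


dpo_applies: yes
deleted nodes (host ids): 8; images of deleted pattern edges: (8,0,c); (8,1,c); (8,3,c)
spo result:
nodes: 0:vx, 1:vx, 2:vx, 3:vx, 4:vx, 5:tri, 6:tri, 9:vx, 10:vx, 11:vx, 12:tri, 13:tri, 14:tri, 15:tri
edges: (5,1,c); (5,2,c); (5,3,c); (6,0,c); (6,3,c); (6,4,c); (12,0,c); (12,9,c); (12,11,c); (13,3,c); (13,9,c); (13,10,c); (14,1,c); (14,10,c); (14,11,c); (15,9,c); (15,10,c); (15,11,c)
dpo result:
nodes: 0:vx, 1:vx, 2:vx, 3:vx, 4:vx, 5:tri, 6:tri, 9:vx, 10:vx, 11:vx, 12:tri, 13:tri, 14:tri, 15:tri
edges: (5,1,c); (5,2,c); (5,3,c); (6,0,c); (6,3,c); (6,4,c); (12,0,c); (12,9,c); (12,11,c); (13,3,c); (13,9,c); (13,10,c); (14,1,c); (14,10,c); (14,11,c); (15,9,c); (15,10,c); (15,11,c)


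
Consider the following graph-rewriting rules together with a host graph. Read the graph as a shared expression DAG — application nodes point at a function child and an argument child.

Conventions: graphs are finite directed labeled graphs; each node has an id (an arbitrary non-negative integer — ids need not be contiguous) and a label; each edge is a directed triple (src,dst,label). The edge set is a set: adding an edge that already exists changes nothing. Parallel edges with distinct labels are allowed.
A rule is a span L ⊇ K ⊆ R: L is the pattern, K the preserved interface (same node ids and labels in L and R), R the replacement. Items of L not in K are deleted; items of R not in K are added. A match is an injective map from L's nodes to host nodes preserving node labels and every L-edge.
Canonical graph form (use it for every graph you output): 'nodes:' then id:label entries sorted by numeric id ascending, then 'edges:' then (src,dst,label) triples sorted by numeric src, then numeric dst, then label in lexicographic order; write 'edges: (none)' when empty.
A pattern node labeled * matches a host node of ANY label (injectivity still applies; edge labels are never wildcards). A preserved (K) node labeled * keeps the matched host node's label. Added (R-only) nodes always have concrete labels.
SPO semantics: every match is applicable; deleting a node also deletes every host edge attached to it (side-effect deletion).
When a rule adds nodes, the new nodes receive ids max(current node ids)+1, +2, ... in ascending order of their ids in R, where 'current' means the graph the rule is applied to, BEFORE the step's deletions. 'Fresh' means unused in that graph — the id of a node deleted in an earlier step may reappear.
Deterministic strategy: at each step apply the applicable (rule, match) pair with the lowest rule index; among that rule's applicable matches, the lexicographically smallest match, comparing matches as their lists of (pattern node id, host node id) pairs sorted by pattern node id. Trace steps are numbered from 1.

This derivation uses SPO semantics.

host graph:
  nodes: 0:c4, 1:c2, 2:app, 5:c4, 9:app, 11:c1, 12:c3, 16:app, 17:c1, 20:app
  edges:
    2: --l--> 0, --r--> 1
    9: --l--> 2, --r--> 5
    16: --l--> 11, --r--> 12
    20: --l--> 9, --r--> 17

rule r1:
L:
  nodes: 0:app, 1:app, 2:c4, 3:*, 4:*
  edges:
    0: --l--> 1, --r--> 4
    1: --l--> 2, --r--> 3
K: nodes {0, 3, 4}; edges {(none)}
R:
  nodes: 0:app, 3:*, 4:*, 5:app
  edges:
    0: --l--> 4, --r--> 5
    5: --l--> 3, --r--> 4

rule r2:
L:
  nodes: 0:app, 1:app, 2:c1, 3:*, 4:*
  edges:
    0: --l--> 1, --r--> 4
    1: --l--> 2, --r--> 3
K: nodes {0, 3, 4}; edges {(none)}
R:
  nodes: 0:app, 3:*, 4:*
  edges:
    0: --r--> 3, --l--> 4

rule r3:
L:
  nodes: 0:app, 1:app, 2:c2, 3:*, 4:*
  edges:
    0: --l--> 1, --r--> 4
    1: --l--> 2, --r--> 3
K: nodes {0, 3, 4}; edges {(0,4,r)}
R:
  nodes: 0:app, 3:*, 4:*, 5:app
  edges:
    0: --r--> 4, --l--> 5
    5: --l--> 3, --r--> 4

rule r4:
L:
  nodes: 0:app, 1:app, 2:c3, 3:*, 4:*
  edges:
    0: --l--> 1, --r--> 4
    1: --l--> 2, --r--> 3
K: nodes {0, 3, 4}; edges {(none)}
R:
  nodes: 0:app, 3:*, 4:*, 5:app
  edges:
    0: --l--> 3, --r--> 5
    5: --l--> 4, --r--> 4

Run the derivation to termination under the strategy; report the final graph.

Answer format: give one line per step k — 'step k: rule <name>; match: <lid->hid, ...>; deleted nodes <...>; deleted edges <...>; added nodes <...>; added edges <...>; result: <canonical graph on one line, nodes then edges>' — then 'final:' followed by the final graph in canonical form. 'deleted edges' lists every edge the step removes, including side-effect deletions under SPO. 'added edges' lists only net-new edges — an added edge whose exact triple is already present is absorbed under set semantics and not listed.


step 1: rule r1; match: 0->9, 1->2, 2->0, 3->1, 4->5; deleted nodes 0, 2; deleted edges (2,0,l); (2,1,r); (9,2,l); (9,5,r); added nodes 21; added edges (9,5,l); (9,21,r); (21,1,l); (21,5,r); result: nodes: 1:c2, 5:c4, 9:app, 11:c1, 12:c3, 16:app, 17:c1, 20:app, 21:app edges: (9,5,l); (9,21,r); (16,11,l); (16,12,r); (20,9,l); (20,17,r); (21,1,l); (21,5,r)
step 2: rule r1; match: 0->20, 1->9, 2->5, 3->21, 4->17; deleted nodes 5, 9; deleted edges (9,5,l); (9,21,r); (20,9,l); (20,17,r); (21,5,r); added nodes 22; added edges (20,17,l); (20,22,r); (22,17,r); (22,21,l); result: nodes: 1:c2, 11:c1, 12:c3, 16:app, 17:c1, 20:app, 21:app, 22:app edges: (16,11,l); (16,12,r); (20,17,l); (20,22,r); (21,1,l); (22,17,r); (22,21,l)
final:
nodes: 1:c2, 11:c1, 12:c3, 16:app, 17:c1, 20:app, 21:app, 22:app
edges: (16,11,l); (16,12,r); (20,17,l); (20,22,r); (21,1,l); (22,17,r); (22,21,l)
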